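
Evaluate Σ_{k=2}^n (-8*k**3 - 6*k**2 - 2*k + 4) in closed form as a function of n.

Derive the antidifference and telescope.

Step 1: r(k) = (4*k**3 + 15*k**2 + 19*k + 6)/(4*k**3 + 3*k**2 + k - 2).
Take A(k)=1, B(k)=1, C(k)=k**3 + 3*k**2/4 + k/4 - 1/2.
f must satisfy (1)·f(k+1) − (1)·f(k) = k**3 + 3*k**2/4 + k/4 - 1/2.
d = 4 from the (0,0,3) case.
Coefficient equations give f(k) = k*(k**3 - k**2 - 2)/4.
Certificate R = B(k−1)f/C = k*(k**3 - k**2 - 2)/(4*k**3 + 3*k**2 + k - 2) gives s_k = 2*k*(-k**3 + k**2 + 2).
Verify: -8*k**3 - 6*k**2 - 2*k + 4 matches t_k.
s_(n+1) = -2*n**4 - 6*n**3 - 6*n**2 + 2*n + 4 and s_(2) = -8, so S(n) = -2*n**4 - 6*n**3 - 6*n**2 + 2*n + 12.

S(n) = -2*n**4 - 6*n**3 - 6*n**2 + 2*n + 12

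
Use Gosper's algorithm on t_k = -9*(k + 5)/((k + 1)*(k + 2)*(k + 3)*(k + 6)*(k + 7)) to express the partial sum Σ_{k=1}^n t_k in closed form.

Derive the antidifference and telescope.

S(n) = n*(-n**2 - 12*n - 41)/(14*(n**3 + 12*n**2 + 41*n + 42))

Step 1: r(k) = (k + 1)*(k + 6)**2/((k + 4)*(k + 5)*(k + 8)).
Take A(k)=k + 1, B(k)=k + 8, C(k)=k**3 + 14*k**2 + 65*k + 100.
Set up (k + 1)·f(k+1) − (k + 7)·f(k) − (k**3 + 14*k**2 + 65*k + 100) = 0.
Bound: deg f ≤ 6.
A polynomial solution: f(k) = k*(k + 3)*(k + 4)**2*(k + 5)**2/36.
R(k) = B(k−1)·f(k)/C(k) = k*(k + 3)*(k + 4)*(k + 7)/36; s_k = R·t_k = k*(-k**2 - 9*k - 20)/(4*(k**3 + 9*k**2 + 20*k + 12)).
Δs = 9*(-k - 5)/(k**5 + 19*k**4 + 131*k**3 + 401*k**2 + 540*k + 252), as required.
Σ_(k=1)^n t_k = s_(n+1) − s_(1) = ((-n**3 - 12*n**2 - 41*n - 30)/(4*(n**3 + 12*n**2 + 41*n + 42))) − (-5/28), i.e. n*(-n**2 - 12*n - 41)/(14*(n**3 + 12*n**2 + 41*n + 42)).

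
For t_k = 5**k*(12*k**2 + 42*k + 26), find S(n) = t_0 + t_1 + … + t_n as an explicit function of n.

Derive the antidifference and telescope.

r(k) = 5*(6*k**2 + 33*k + 40)/(6*k**2 + 21*k + 13) after simplifying.
Normal form (A,B,C) = (5, 1, k**2 + 7*k/2 + 13/6).
f must satisfy (5)·f(k+1) − (1)·f(k) = k**2 + 7*k/2 + 13/6.
deg f ≤ 2 (via 0,0,2).
Solve for f: f(k) = (3*k**2 + 3*k - 1)/12 (degree 2 ≤ 2).
Then R = B(k−1)f/C = (3*k**2 + 3*k - 1)/(2*(6*k**2 + 21*k + 13)), so s_k = R(k)·t_k = 5**k*(3*k**2 + 3*k - 1).
Verify: 5**k*(12*k**2 + 42*k + 26) matches t_k.
s_(n+1) = 5**(n + 1)*(3*n**2 + 9*n + 5) and s_(0) = -1, so S(n) = 15*5**n*n**2 + 45*5**n*n + 25*5**n + 1.

S(n) = 15*5**n*n**2 + 45*5**n*n + 25*5**n + 1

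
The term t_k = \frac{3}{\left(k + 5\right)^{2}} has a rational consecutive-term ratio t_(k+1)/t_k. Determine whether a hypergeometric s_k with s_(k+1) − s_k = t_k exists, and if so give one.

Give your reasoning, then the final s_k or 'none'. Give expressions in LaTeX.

Ratio r(k) = (k + 5)**2/(k + 6)**2.
Factor: A=k**2 + 10*k + 25; B=k**2 + 12*k + 36; C=1.
f must satisfy (k**2 + 10*k + 25)·f(k+1) − (k**2 + 10*k + 25)·f(k) = 1.
deg f ≤ 0 (via 2,2,0).
Generic f = c0 gives residual -1; -1 = 0 cannot hold, so t_k is not Gosper-summable.

no hypergeometric antidifference exists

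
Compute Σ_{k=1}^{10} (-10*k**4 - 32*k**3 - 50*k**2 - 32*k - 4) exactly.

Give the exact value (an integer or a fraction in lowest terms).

Σ = -371180

Step 1: r(k) = (5*k**4 + 36*k**3 + 103*k**2 + 134*k + 64)/(5*k**4 + 16*k**3 + 25*k**2 + 16*k + 2).
So A=1 and B=1, with C=k**4 + 16*k**3/5 + 5*k**2 + 16*k/5 + 2/5.
Key eq: (1)·f(k+1) = (1)·f(k) + (k**4 + 16*k**3/5 + 5*k**2 + 16*k/5 + 2/5).
Degrees (0,0,4) ⇒ d ≤ 5.
Match coefficients ⇒ f(k) = k*(k + 1)*(2*k**3 + k**2 + 3*k - 4)/10.
R(k) = B(k−1)·f(k)/C(k) = k*(2*k**3 + k**2 + 3*k - 4)/(2*(5*k**3 + 11*k**2 + 14*k + 2)); s_k = R·t_k = k*(-2*k**4 - 3*k**3 - 4*k**2 + k + 4).
Verify: -10*k**4 - 32*k**3 - 50*k**2 - 32*k - 4 matches t_k.
Telescoping: Σ = s_(11) − s_(1) = -371184 − (-4) = -371180.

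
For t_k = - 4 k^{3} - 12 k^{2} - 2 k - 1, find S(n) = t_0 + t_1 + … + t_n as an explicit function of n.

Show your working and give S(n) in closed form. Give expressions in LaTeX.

S(n) = - n^{4} - 6 n^{3} - 8 n^{2} - 4 n - 1

r(k) = (4*k**3 + 24*k**2 + 38*k + 19)/(4*k**3 + 12*k**2 + 2*k + 1) after simplifying.
So A=1 and B=1, with C=k**3 + 3*k**2 + k/2 + 1/4.
Need (1)·f(k+1) − (1)·f(k) = k**3 + 3*k**2 + k/2 + 1/4.
Degrees (0,0,3) ⇒ d ≤ 4.
Coefficient equations give f(k) = k*(k**3 + 2*k**2 - 4*k + 2)/4.
Certificate R = B(k−1)f/C = k*(k**3 + 2*k**2 - 4*k + 2)/(4*k**3 + 12*k**2 + 2*k + 1) gives s_k = k*(-k**3 - 2*k**2 + 4*k - 2).
Check: Δs_k = -4*k**3 - 12*k**2 - 2*k - 1. ✓
Telescope: S(n) = s_(n+1) − s_(0) = -n**4 - 6*n**3 - 8*n**2 - 4*n - 1 − (0) = -n**4 - 6*n**3 - 8*n**2 - 4*n - 1.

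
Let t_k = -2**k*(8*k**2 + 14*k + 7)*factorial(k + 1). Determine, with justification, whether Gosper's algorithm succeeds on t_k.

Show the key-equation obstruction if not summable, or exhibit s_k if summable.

Yes. s_k = -2**k*(4*k - 3)*factorial(k + 1).

Compute t_(k+1)/t_k: get 2*(8*k**3 + 46*k**2 + 89*k + 58)/(8*k**2 + 14*k + 7).
Factor: A=2*k + 4; B=1; C=k**2 + 7*k/4 + 7/8.
f must satisfy (2*k + 4)·f(k+1) − (1)·f(k) = k**2 + 7*k/4 + 7/8.
Bound: deg f ≤ 1.
Coefficient equations give f(k) = (4*k - 3)/8.
Get s_k = R·t_k = -2**k*(4*k - 3)*factorial(k + 1) with R(k) = B(k−1)f(k)/C(k) = (4*k - 3)/(8*k**2 + 14*k + 7).
Check: Δs_k = -2**k*(8*k**2 + 14*k + 7)*factorial(k + 1). ✓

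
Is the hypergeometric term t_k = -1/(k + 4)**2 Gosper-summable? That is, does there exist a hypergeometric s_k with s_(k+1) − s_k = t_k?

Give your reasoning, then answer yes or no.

Ratio r(k) = (k + 4)**2/(k + 5)**2.
Factor: A=k**2 + 8*k + 16; B=k**2 + 10*k + 25; C=1.
Solve (k**2 + 8*k + 16)·f(k+1) − (k**2 + 8*k + 16)·f(k) = 1.
From deg A=2, deg B=2, deg C=0: d=0.
f = c0 ⇒ A·f(k+1) − B(k−1)·f(k) − C = -1. The system {-1 = 0} is inconsistent; no antidifference.

No — the linear system for f has no solution.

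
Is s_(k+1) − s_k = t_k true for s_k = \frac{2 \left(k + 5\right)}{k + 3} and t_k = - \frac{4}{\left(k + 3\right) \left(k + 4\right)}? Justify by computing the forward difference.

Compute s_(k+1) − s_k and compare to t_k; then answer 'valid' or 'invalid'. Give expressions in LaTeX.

s_(k+1) = 2*(k + 6)/(k + 4)
s_(k+1) − s_k = -4/(k**2 + 7*k + 12)
(s_(k+1) − s_k) − t_k = 0

valid; difference matches t_k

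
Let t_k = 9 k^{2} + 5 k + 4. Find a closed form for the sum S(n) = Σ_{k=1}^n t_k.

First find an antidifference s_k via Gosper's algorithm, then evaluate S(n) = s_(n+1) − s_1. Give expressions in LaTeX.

Ratio r(k) = (9*k**2 + 23*k + 18)/(9*k**2 + 5*k + 4).
Factor: A=1; B=1; C=k**2 + 5*k/9 + 4/9.
f must satisfy (1)·f(k+1) − (1)·f(k) = k**2 + 5*k/9 + 4/9.
Degrees (0,0,2) ⇒ d ≤ 3.
Coefficient equations give f(k) = k*(3*k**2 - 2*k + 3)/9.
R(k) = B(k−1)·f(k)/C(k) = k*(3*k**2 - 2*k + 3)/(9*k**2 + 5*k + 4); s_k = R·t_k = k*(3*k**2 - 2*k + 3).
s_(k+1) − s_k = 9*k**2 + 5*k + 4 = t_k.
Evaluate: s_(n+1) = 3*n**3 + 7*n**2 + 8*n + 4; subtract s_(1) = 4 ⇒ S(n) = n*(3*n**2 + 7*n + 8).

S(n) = n \left(3 n^{2} + 7 n + 8\right)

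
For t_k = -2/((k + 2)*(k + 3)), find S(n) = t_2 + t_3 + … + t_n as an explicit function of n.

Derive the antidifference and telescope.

Ratio r(k) = (k + 2)/(k + 4).
Normal form (A,B,C) = (k + 2, k + 4, 1).
f must satisfy (k + 2)·f(k+1) − (k + 3)·f(k) = 1.
deg f ≤ 1 (via 1,1,0).
Coefficient equations give f(k) = k/2.
Get s_k = R·t_k = -k/(k + 2) with R(k) = B(k−1)f(k)/C(k) = k*(k + 3)/2.
Δs = -2/(k**2 + 5*k + 6), as required.
Telescope: S(n) = s_(n+1) − s_(2) = (-n - 1)/(n + 3) − (-1/2) = (1 - n)/(2*(n + 3)).

S(n) = (1 - n)/(2*(n + 3))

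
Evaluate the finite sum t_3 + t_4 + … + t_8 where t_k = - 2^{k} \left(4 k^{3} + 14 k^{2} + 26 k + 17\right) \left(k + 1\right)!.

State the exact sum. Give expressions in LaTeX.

Σ = -306561019968

Compute t_(k+1)/t_k: get 2*(4*k**4 + 34*k**3 + 118*k**2 + 193*k + 122)/(4*k**3 + 14*k**2 + 26*k + 17).
Take A(k)=2*k + 4, B(k)=1, C(k)=k**3 + 7*k**2/2 + 13*k/2 + 17/4.
Solve (2*k + 4)·f(k+1) − (1)·f(k) = k**3 + 7*k**2/2 + 13*k/2 + 17/4.
Degrees (1,0,3) ⇒ d ≤ 2.
Coefficient equations give f(k) = (2*k**2 + 3)/4.
R(k) = B(k−1)·f(k)/C(k) = (2*k**2 + 3)/(4*k**3 + 14*k**2 + 26*k + 17); s_k = R·t_k = -2**k*(2*k**2 + 3)*factorial(k + 1).
Check: Δs_k = -2**k*(4*k**3 + 14*k**2 + 26*k + 17)*factorial(k + 1). ✓
Telescoping: Σ = s_(9) − s_(3) = -306561024000 − (-4032) = -306561019968.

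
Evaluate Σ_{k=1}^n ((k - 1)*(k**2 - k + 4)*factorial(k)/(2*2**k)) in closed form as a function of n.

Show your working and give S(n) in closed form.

S(n) = 2**(-n - 1)*n*(n - 1)*factorial(n + 1)

Compute t_(k+1)/t_k: get k*(k + 1)*(-k + (k + 1)**2 + 3)/(2*(k - 1)*(k**2 - k + 4)).
Normal form (A,B,C) = (k/2 + 1/2, 1, k**3 - 2*k**2 + 5*k - 4).
Key eq: (k/2 + 1/2)·f(k+1) = (1)·f(k) + (k**3 - 2*k**2 + 5*k - 4).
deg f ≤ 2 (via 1,0,3).
Solve for f: f(k) = 2*(k - 2)*(k - 1) (degree 2 ≤ 2).
R(k) = B(k−1)·f(k)/C(k) = 2*(k - 2)/(k**2 - k + 4); s_k = R·t_k = (k - 2)*(k - 1)*factorial(k)/2**k.
Check: Δs_k = (k - 1)*(k**2 - k + 4)*factorial(k)/(2*2**k). ✓
Σ_(k=1)^n t_k = s_(n+1) − s_(1) = (2**(-n - 1)*n*(n - 1)*factorial(n + 1)) − (0), i.e. 2**(-n - 1)*n*(n - 1)*factorial(n + 1).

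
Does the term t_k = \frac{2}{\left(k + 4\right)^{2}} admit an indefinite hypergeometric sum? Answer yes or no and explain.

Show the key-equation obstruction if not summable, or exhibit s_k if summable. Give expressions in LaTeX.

No. Not Gosper-summable.

The ratio is (k + 4)**2/(k + 5)**2.
Factor: A=k**2 + 8*k + 16; B=k**2 + 10*k + 25; C=1.
Need (k**2 + 8*k + 16)·f(k+1) − (k**2 + 8*k + 16)·f(k) = 1.
d = 0 from the (2,2,0) case.
Generic f = c0 gives residual -1; -1 = 0 cannot hold, so t_k is not Gosper-summable.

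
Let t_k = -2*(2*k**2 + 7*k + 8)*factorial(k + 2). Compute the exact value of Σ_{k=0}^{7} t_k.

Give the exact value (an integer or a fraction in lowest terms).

r(k) = (k + 3)*(7*k + 2*(k + 1)**2 + 15)/(2*k**2 + 7*k + 8) after simplifying.
A = k + 3, B = 1, C = k**2 + 7*k/2 + 4.
Key eq: (k + 3)·f(k+1) = (1)·f(k) + (k**2 + 7*k/2 + 4).
Bound: deg f ≤ 1.
Match coefficients ⇒ f(k) = (2*k + 1)/2.
R(k) = B(k−1)·f(k)/C(k) = (2*k + 1)/(2*k**2 + 7*k + 8); s_k = R·t_k = -2*(2*k + 1)*factorial(k + 2).
s_(k+1) − s_k = -2*(2*k**2 + 7*k + 8)*factorial(k + 2) = t_k.
Sum = s_(8) − s_(0); s_(8) = -123379200, s_(0) = -4 ⇒ -123379196.

Σ = -123379196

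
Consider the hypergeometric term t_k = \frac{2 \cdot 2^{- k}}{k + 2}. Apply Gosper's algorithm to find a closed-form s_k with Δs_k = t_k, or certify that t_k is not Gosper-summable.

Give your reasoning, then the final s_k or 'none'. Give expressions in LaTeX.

The ratio is (k + 2)/(2*(k + 3)).
Factor: A=k/2 + 1; B=k + 3; C=1.
Key eq: (k/2 + 1)·f(k+1) = (k + 2)·f(k) + (1).
deg f ≤ -1 (via 1,1,0).
deg f ≤ -1 is impossible — no certificate.

none (Gosper's algorithm certifies no s_k)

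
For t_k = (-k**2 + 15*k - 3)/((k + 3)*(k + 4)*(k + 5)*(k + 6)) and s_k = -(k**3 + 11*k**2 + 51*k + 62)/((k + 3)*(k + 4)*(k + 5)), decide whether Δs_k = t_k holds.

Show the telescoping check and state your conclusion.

s_(k+1) = (-51*k - (k + 1)**3 - 11*(k + 1)**2 - 113)/((k + 4)*(k + 5)*(k + 6))
s_(k+1) − s_k = (-k**2 + 15*k - 3)/(k**4 + 18*k**3 + 119*k**2 + 342*k + 360)
(s_(k+1) − s_k) − t_k = 0

Valid: the claim telescopes to t_k.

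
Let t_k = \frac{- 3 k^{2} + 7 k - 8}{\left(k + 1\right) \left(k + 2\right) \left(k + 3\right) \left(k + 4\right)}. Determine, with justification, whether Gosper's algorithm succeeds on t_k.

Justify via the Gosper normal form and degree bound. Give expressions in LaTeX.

Yes. s_k = \frac{k \left(- 2 k^{2} - 3 k - 19\right)}{3 \left(k + 1\right) \left(k + 2\right) \left(k + 3\right)}.

t_(k+1)/t_k = (k + 1)*(-7*k + 3*(k + 1)**2 + 1)/((k + 5)*(3*k**2 - 7*k + 8)).
So A=k + 1 and B=k + 5, with C=k**2 - 7*k/3 + 8/3.
Need (k + 1)·f(k+1) − (k + 4)·f(k) = k**2 - 7*k/3 + 8/3.
Bound: deg f ≤ 3.
Match coefficients ⇒ f(k) = k*(2*k**2 + 3*k + 19)/9.
Certificate R = B(k−1)f/C = k*(k + 4)*(2*k**2 + 3*k + 19)/(3*(3*k**2 - 7*k + 8)) gives s_k = k*(-2*k**2 - 3*k - 19)/(3*(k + 1)*(k + 2)*(k + 3)).
Δs = (-3*k**2 + 7*k - 8)/(k**4 + 10*k**3 + 35*k**2 + 50*k + 24), as required.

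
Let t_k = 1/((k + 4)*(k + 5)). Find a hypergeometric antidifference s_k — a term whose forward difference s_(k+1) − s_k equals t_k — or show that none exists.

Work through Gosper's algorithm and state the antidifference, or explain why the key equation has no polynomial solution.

Compute t_(k+1)/t_k: get (k + 4)/(k + 6).
Take A(k)=k + 4, B(k)=k + 6, C(k)=1.
Key eq: (k + 4)·f(k+1) = (k + 5)·f(k) + (1).
Bound: deg f ≤ 1.
Match coefficients ⇒ f(k) = k/4.
So s_k = (B(k−1)f/C)·t_k = (k*(k + 5)/4)·t_k = k/(4*(k + 4)).
Verify: 1/(k**2 + 9*k + 20) matches t_k.

s_k = k/(4*(k + 4))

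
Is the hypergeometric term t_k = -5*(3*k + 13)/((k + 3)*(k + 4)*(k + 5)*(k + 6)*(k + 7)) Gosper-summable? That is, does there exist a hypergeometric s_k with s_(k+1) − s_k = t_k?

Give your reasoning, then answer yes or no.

Yes. s_k = k*(-k**2 - 14*k - 63)/(18*(k**3 + 14*k**2 + 63*k + 90)).

The ratio is (k + 3)*(3*k + 16)/((k + 8)*(3*k + 13)).
Normal form (A,B,C) = (k + 3, k + 8, k + 13/3).
Need (k + 3)·f(k+1) − (k + 7)·f(k) = k + 13/3.
Bound: deg f ≤ 4.
Solve for f: f(k) = k*(k + 4)*(k**2 + 14*k + 63)/270 (degree 4 ≤ 4).
Then R = B(k−1)f/C = k*(k + 4)*(k + 7)*(k**2 + 14*k + 63)/(90*(3*k + 13)), so s_k = R(k)·t_k = k*(-k**2 - 14*k - 63)/(18*(k**3 + 14*k**2 + 63*k + 90)).
Check: Δs_k = 5*(-3*k - 13)/(k**5 + 25*k**4 + 245*k**3 + 1175*k**2 + 2754*k + 2520). ✓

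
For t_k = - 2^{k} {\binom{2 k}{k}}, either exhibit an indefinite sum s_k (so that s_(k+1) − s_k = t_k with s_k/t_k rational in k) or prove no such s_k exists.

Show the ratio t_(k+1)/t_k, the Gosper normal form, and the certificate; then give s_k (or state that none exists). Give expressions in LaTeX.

none — t_k is not Gosper-summable

The ratio is 4*(2*k + 1)/(k + 1).
A = 8*k + 4, B = k + 1, C = 1.
Need (8*k + 4)·f(k+1) − (k)·f(k) = 1.
deg f ≤ -1 (via 1,1,0).
deg f ≤ -1 is impossible — no certificate.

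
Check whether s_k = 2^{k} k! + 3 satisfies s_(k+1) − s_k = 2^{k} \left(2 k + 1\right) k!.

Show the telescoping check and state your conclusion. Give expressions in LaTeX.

s_(k+1) = 2**(k + 1)*factorial(k + 1) + 3
s_(k+1) − s_k = 2**k*(2*k + 1)*factorial(k)
(s_(k+1) − s_k) − t_k = 0

Valid — Δs_k = t_k.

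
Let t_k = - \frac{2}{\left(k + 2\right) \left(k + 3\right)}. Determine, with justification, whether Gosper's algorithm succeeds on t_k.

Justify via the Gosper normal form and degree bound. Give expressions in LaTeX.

Compute t_(k+1)/t_k: get (k + 2)/(k + 4).
So A=k + 2 and B=k + 4, with C=1.
f must satisfy (k + 2)·f(k+1) − (k + 3)·f(k) = 1.
d = 1 from the (1,1,0) case.
A polynomial solution: f(k) = k/2.
R(k) = B(k−1)·f(k)/C(k) = k*(k + 3)/2; s_k = R·t_k = -k/(k + 2).
s_(k+1) − s_k = -2/(k**2 + 5*k + 6) = t_k.

Yes. s_k = - \frac{k}{k + 2}.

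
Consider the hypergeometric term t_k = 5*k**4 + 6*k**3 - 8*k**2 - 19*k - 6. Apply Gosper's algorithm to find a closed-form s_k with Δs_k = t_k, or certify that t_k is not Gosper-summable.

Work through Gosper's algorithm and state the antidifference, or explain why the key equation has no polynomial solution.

s_k = k*(k**4 - k**3 - 4*k**2 - 4*k + 2)

The ratio is (5*k**4 + 26*k**3 + 40*k**2 + 3*k - 22)/(5*k**4 + 6*k**3 - 8*k**2 - 19*k - 6).
Take A(k)=1, B(k)=1, C(k)=k**4 + 6*k**3/5 - 8*k**2/5 - 19*k/5 - 6/5.
f must satisfy (1)·f(k+1) − (1)·f(k) = k**4 + 6*k**3/5 - 8*k**2/5 - 19*k/5 - 6/5.
d = 5 from the (0,0,4) case.
A polynomial solution: f(k) = k*(k**4 - k**3 - 4*k**2 - 4*k + 2)/5.
R(k) = B(k−1)·f(k)/C(k) = k*(k**4 - k**3 - 4*k**2 - 4*k + 2)/(5*k**4 + 6*k**3 - 8*k**2 - 19*k - 6); s_k = R·t_k = k*(k**4 - k**3 - 4*k**2 - 4*k + 2).
Δs = 5*k**4 + 6*k**3 - 8*k**2 - 19*k - 6, as required.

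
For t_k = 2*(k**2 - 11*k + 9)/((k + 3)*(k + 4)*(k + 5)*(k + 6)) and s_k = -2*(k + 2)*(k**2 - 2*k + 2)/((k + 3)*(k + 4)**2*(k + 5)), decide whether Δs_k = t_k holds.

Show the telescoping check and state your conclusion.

Invalid: residual 4*(-2*k**3 + 3*k**2 + 45*k - 48)/(k**6 + 27*k**5 + 301*k**4 + 1773*k**3 + 5818*k**2 + 10080*k + 7200) ≠ 0.

s_(k+1) = 2*(k + 3)*(2*k - (k + 1)**2)/((k + 4)*(k + 5)**2*(k + 6))
s_(k+1) − s_k = 2*(k**4 - 6*k**3 - 64*k**2 - 49*k + 84)/(k**6 + 27*k**5 + 301*k**4 + 1773*k**3 + 5818*k**2 + 10080*k + 7200)
(s_(k+1) − s_k) − t_k = 4*(-2*k**3 + 3*k**2 + 45*k - 48)/(k**6 + 27*k**5 + 301*k**4 + 1773*k**3 + 5818*k**2 + 10080*k + 7200)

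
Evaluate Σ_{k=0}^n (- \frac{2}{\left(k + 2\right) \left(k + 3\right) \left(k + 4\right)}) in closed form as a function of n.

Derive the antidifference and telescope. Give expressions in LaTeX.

S(n) = \frac{- n^{2} - 7 n - 6}{6 \left(n^{2} + 7 n + 12\right)}

t_(k+1)/t_k = (k + 2)/(k + 5).
Normal form (A,B,C) = (k + 2, k + 5, 1).
Solve (k + 2)·f(k+1) − (k + 4)·f(k) = 1.
d = 2 from the (1,1,0) case.
Match coefficients ⇒ f(k) = k*(k + 5)/12.
Get s_k = R·t_k = k*(-k - 5)/(6*(k + 2)*(k + 3)) with R(k) = B(k−1)f(k)/C(k) = k*(k + 4)*(k + 5)/12.
s_(k+1) − s_k = -2/(k**3 + 9*k**2 + 26*k + 24) = t_k.
Σ_(k=0)^n t_k = s_(n+1) − s_(0) = ((-n**2 - 7*n - 6)/(6*(n**2 + 7*n + 12))) − (0), i.e. (-n**2 - 7*n - 6)/(6*(n**2 + 7*n + 12)).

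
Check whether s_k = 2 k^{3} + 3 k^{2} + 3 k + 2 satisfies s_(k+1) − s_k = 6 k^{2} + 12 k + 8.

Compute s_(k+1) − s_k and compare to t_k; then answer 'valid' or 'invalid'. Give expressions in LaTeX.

valid (s_(k+1) − s_k reduces to t_k)

s_(k+1) = 2*k**3 + 9*k**2 + 15*k + 10
s_(k+1) − s_k = 6*k**2 + 12*k + 8
(s_(k+1) − s_k) − t_k = 0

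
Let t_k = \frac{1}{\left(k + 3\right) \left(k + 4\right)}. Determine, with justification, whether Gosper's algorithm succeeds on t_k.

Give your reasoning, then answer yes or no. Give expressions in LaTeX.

Step 1: r(k) = (k + 3)/(k + 5).
So A=k + 3 and B=k + 5, with C=1.
Need (k + 3)·f(k+1) − (k + 4)·f(k) = 1.
deg f ≤ 1 (via 1,1,0).
Match coefficients ⇒ f(k) = k/3.
So s_k = (B(k−1)f/C)·t_k = (k*(k + 4)/3)·t_k = k/(3*(k + 3)).
s_(k+1) − s_k = 1/(k**2 + 7*k + 12) = t_k.

Yes. s_k = \frac{k}{3 \left(k + 3\right)}.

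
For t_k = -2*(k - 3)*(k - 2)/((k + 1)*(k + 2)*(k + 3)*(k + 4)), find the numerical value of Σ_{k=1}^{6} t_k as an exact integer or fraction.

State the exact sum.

Σ = -2/45

Step 1: r(k) = (k - 1)*(k + 1)/((k - 3)*(k + 5)).
A = k + 1, B = k + 5, C = k**2 - 5*k + 6.
Need (k + 1)·f(k+1) − (k + 4)·f(k) = k**2 - 5*k + 6.
Degrees (1,1,2) ⇒ d ≤ 3.
Solve for f: f(k) = k*(k**2 + 3*k + 14)/3 (degree 3 ≤ 3).
Then R = B(k−1)f/C = k*(k + 4)*(k**2 + 3*k + 14)/(3*(k - 3)*(k - 2)), so s_k = R(k)·t_k = 2*k*(-k**2 - 3*k - 14)/(3*(k**3 + 6*k**2 + 11*k + 6)).
Verify: 2*(-k**2 + 5*k - 6)/(k**4 + 10*k**3 + 35*k**2 + 50*k + 24) matches t_k.
Sum = s_(7) − s_(1); s_(7) = -49/90, s_(1) = -1/2 ⇒ -2/45.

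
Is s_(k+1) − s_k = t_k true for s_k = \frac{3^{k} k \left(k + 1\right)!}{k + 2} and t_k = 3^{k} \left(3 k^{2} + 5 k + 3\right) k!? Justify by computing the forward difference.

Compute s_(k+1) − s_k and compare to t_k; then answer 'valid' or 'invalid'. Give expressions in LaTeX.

s_(k+1) = 3**(k + 1)*(k + 1)*factorial(k + 2)/(k + 3)
s_(k+1) − s_k = 3**k*(3*k**3 + 14*k**2 + 21*k + 12)*factorial(k + 1)/((k + 2)*(k + 3))
(s_(k+1) − s_k) − t_k = -3**k*(3*k**3 + 11*k**2 + 12*k + 6)*factorial(k)/((k + 2)*(k + 3))

Invalid: residual - \frac{3^{k} \left(3 k^{3} + 11 k^{2} + 12 k + 6\right) k!}{\left(k + 2\right) \left(k + 3\right)} ≠ 0.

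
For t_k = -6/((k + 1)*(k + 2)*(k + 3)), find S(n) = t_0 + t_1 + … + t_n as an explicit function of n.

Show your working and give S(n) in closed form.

S(n) = 3*(-n**2 - 5*n - 4)/(2*(n**2 + 5*n + 6))

The ratio is (k + 1)/(k + 4).
Normal form (A,B,C) = (k + 1, k + 4, 1).
f must satisfy (k + 1)·f(k+1) − (k + 3)·f(k) = 1.
d = 2 from the (1,1,0) case.
Solve for f: f(k) = k*(k + 3)/4 (degree 2 ≤ 2).
R(k) = B(k−1)·f(k)/C(k) = k*(k + 3)**2/4; s_k = R·t_k = 3*k*(-k - 3)/(2*(k + 1)*(k + 2)).
Δs = -6/(k**3 + 6*k**2 + 11*k + 6), as required.
Σ_(k=0)^n t_k = s_(n+1) − s_(0) = (3*(-n**2 - 5*n - 4)/(2*(n**2 + 5*n + 6))) − (0), i.e. 3*(-n**2 - 5*n - 4)/(2*(n**2 + 5*n + 6)).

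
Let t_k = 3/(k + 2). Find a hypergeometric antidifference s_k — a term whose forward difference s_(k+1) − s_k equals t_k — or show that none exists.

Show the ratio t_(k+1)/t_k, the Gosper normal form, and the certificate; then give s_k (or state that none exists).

Step 1: r(k) = (k + 2)/(k + 3).
So A=k + 2 and B=k + 3, with C=1.
Solve (k + 2)·f(k+1) − (k + 2)·f(k) = 1.
Degrees (1,1,0) ⇒ d ≤ 0.
Put f(k) = c0: A·f(k+1) − B(k−1)·f(k) − C = -1; need -1 = 0 — inconsistent ⇒ no f, not summable.

no hypergeometric antidifference exists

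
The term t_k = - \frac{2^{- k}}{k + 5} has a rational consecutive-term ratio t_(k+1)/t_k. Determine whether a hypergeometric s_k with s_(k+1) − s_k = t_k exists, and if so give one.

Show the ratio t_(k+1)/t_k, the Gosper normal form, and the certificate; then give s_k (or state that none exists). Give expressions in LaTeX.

Ratio r(k) = (k + 5)/(2*(k + 6)).
Factor: A=k/2 + 5/2; B=k + 6; C=1.
Key eq: (k/2 + 5/2)·f(k+1) = (k + 5)·f(k) + (1).
d = -1 from the (1,1,0) case.
Negative degree bound (-1): no f exists, t_k not Gosper-summable.

not Gosper-summable; s_k does not exist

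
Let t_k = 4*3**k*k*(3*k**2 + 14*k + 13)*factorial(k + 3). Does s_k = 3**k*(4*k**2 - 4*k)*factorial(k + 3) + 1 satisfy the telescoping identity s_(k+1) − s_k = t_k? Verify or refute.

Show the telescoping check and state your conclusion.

s_(k+1) = -3**(k + 1)*(4*k - 4*(k + 1)**2 + 4)*factorial(k + 4) + 1
s_(k+1) − s_k = 4*3**k*k*(3*k**2 + 14*k + 13)*factorial(k + 3)
(s_(k+1) − s_k) − t_k = 0

Valid — Δs_k = t_k.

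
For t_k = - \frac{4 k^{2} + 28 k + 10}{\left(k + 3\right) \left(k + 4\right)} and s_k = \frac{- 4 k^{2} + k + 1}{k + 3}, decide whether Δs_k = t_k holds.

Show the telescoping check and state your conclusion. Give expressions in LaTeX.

s_(k+1) = (k - 4*(k + 1)**2 + 2)/(k + 4)
s_(k+1) − s_k = 2*(-2*k**2 - 14*k - 5)/(k**2 + 7*k + 12)
(s_(k+1) − s_k) − t_k = 0

Valid — Δs_k = t_k.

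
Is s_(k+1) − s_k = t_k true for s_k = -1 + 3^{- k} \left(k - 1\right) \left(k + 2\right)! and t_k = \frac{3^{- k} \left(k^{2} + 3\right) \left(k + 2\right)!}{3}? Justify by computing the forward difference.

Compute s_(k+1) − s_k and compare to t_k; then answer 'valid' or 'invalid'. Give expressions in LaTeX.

valid; difference matches t_k

s_(k+1) = 3**(-k - 1)*k*factorial(k + 3) - 1
s_(k+1) − s_k = (k**2 + 3)*factorial(k + 2)/(3*3**k)
(s_(k+1) − s_k) − t_k = 0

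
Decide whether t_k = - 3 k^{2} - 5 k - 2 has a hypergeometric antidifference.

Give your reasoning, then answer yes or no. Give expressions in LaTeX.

The ratio is (3*k**2 + 11*k + 10)/(3*k**2 + 5*k + 2).
So A=1 and B=1, with C=k**2 + 5*k/3 + 2/3.
Set up (1)·f(k+1) − (1)·f(k) − (k**2 + 5*k/3 + 2/3) = 0.
Degrees (0,0,2) ⇒ d ≤ 3.
A polynomial solution: f(k) = k**2*(k + 1)/3.
So s_k = (B(k−1)f/C)·t_k = (k**2/(3*k + 2))·t_k = k**2*(-k - 1).
Verify: -3*k**2 - 5*k - 2 matches t_k.

Yes. s_k = k^{2} \left(- k - 1\right).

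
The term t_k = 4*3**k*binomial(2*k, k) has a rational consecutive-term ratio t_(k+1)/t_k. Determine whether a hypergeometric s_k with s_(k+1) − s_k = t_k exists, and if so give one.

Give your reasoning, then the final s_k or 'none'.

Ratio r(k) = 6*(2*k + 1)/(k + 1).
A = 12*k + 6, B = k + 1, C = 1.
Need (12*k + 6)·f(k+1) − (k)·f(k) = 1.
From deg A=1, deg B=1, deg C=0: d=-1.
Negative degree bound (-1): no f exists, t_k not Gosper-summable.

no hypergeometric antidifference exists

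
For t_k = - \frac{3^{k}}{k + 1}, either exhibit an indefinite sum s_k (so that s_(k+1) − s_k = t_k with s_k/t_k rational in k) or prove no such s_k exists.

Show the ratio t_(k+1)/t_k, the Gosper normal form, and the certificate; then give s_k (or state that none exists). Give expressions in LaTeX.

Step 1: r(k) = 3*(k + 1)/(k + 2).
Take A(k)=3*k + 3, B(k)=k + 2, C(k)=1.
Need (3*k + 3)·f(k+1) − (k + 1)·f(k) = 1.
From deg A=1, deg B=1, deg C=0: d=-1.
Negative degree bound (-1): no f exists, t_k not Gosper-summable.

none (Gosper's algorithm certifies no s_k)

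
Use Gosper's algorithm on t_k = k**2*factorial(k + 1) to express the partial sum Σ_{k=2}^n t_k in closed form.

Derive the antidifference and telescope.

Step 1: r(k) = (k + 1)**2*(k + 2)/k**2.
Gosper form: A/B · C(k+1)/C(k) with A=k + 2, B=1, C=k**2.
Set up (k + 2)·f(k+1) − (1)·f(k) − (k**2) = 0.
Degrees (1,0,2) ⇒ d ≤ 1.
Match coefficients ⇒ f(k) = k - 2.
So s_k = (B(k−1)f/C)·t_k = ((k - 2)/k**2)·t_k = (k - 2)*factorial(k + 1).
Check: Δs_k = k**2*factorial(k + 1). ✓
Σ_(k=2)^n t_k = s_(n+1) − s_(2) = ((n - 1)*factorial(n + 2)) − (0), i.e. (n - 1)*factorial(n + 2).

S(n) = (n - 1)*factorial(n + 2)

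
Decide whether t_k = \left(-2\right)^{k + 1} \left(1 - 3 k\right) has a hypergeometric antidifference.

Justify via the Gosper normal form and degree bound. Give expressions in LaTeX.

r(k) = 2*(-3*k - 2)/(3*k - 1) after simplifying.
So A=-2 and B=1, with C=k - 1/3.
Set up (-2)·f(k+1) − (1)·f(k) − (k - 1/3) = 0.
Degrees (0,0,1) ⇒ d ≤ 1.
Solve for f: f(k) = -(k - 1)/3 (degree 1 ≤ 1).
Get s_k = R·t_k = (-2)**(k + 1)*(k - 1) with R(k) = B(k−1)f(k)/C(k) = -(k - 1)/(3*k - 1).
Verify: (-2)**(k + 1)*(1 - 3*k) matches t_k.

Yes. s_k = \left(-2\right)^{k + 1} \left(k - 1\right).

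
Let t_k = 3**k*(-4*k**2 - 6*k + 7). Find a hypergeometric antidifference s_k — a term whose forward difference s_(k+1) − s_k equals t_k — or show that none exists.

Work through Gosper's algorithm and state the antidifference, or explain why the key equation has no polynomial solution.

s_k = 3**k*(-2*k**2 + 3*k + 2)

Ratio r(k) = 3*(4*k**2 + 14*k + 3)/(4*k**2 + 6*k - 7).
So A=3 and B=1, with C=k**2 + 3*k/2 - 7/4.
Need (3)·f(k+1) − (1)·f(k) = k**2 + 3*k/2 - 7/4.
Degrees (0,0,2) ⇒ d ≤ 2.
Match coefficients ⇒ f(k) = (k - 2)*(2*k + 1)/4.
So s_k = (B(k−1)f/C)·t_k = ((k - 2)*(2*k + 1)/(4*k**2 + 6*k - 7))·t_k = 3**k*(-2*k**2 + 3*k + 2).
s_(k+1) − s_k = 3**k*(-4*k**2 - 6*k + 7) = t_k.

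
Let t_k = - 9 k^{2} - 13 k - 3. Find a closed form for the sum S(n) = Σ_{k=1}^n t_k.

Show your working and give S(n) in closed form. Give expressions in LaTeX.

S(n) = n \left(- 3 n^{2} - 11 n - 11\right)

t_(k+1)/t_k = (9*k**2 + 31*k + 25)/(9*k**2 + 13*k + 3).
Normal form (A,B,C) = (1, 1, k**2 + 13*k/9 + 1/3).
Need (1)·f(k+1) − (1)·f(k) = k**2 + 13*k/9 + 1/3.
deg f ≤ 3 (via 0,0,2).
Coefficient equations give f(k) = k*(3*k**2 + 2*k - 2)/9.
Then R = B(k−1)f/C = k*(3*k**2 + 2*k - 2)/(9*k**2 + 13*k + 3), so s_k = R(k)·t_k = k*(-3*k**2 - 2*k + 2).
Δs = -9*k**2 - 13*k - 3, as required.
Evaluate: s_(n+1) = -3*n**3 - 11*n**2 - 11*n - 3; subtract s_(1) = -3 ⇒ S(n) = n*(-3*n**2 - 11*n - 11).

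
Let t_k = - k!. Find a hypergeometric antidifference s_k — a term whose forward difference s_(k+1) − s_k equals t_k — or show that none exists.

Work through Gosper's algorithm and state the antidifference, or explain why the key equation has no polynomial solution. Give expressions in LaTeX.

Compute t_(k+1)/t_k: get k + 1.
Normal form (A,B,C) = (k + 1, 1, 1).
Need (k + 1)·f(k+1) − (1)·f(k) = 1.
Bound: deg f ≤ -1.
d = -1 < 0 ⇒ no nonzero polynomial f; not summable.

not Gosper-summable; s_k does not exist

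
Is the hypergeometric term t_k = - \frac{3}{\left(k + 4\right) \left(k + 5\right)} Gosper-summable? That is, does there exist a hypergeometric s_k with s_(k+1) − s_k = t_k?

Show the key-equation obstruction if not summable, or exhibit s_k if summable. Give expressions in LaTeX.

Yes. s_k = - \frac{3 k}{4 k + 16}.

Ratio r(k) = (k + 4)/(k + 6).
A = k + 4, B = k + 6, C = 1.
f must satisfy (k + 4)·f(k+1) − (k + 5)·f(k) = 1.
d = 1 from the (1,1,0) case.
Solving with deg f ≤ 1: f(k) = k/4.
R(k) = B(k−1)·f(k)/C(k) = k*(k + 5)/4; s_k = R·t_k = -3*k/(4*k + 16).
Δs = -3/(k**2 + 9*k + 20), as required.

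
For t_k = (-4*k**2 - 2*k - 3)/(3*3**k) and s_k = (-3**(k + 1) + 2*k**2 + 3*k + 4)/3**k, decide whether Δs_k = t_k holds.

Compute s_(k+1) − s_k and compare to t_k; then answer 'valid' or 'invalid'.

Valid — Δs_k = t_k.

s_(k+1) = (-9*3**k + 2*k**2 + 7*k + 9)/(3*3**k)
s_(k+1) − s_k = (-4*k**2 - 2*k - 3)/(3*3**k)
(s_(k+1) − s_k) − t_k = 0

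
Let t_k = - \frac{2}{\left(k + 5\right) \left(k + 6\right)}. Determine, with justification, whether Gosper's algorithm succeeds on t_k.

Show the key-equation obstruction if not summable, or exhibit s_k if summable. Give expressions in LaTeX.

Yes. s_k = - \frac{2 k}{5 k + 25}.

Compute t_(k+1)/t_k: get (k + 5)/(k + 7).
Take A(k)=k + 5, B(k)=k + 7, C(k)=1.
Key eq: (k + 5)·f(k+1) = (k + 6)·f(k) + (1).
deg f ≤ 1 (via 1,1,0).
A polynomial solution: f(k) = k/5.
Certificate R = B(k−1)f/C = k*(k + 6)/5 gives s_k = -2*k/(5*k + 25).
s_(k+1) − s_k = -2/(k**2 + 11*k + 30) = t_k.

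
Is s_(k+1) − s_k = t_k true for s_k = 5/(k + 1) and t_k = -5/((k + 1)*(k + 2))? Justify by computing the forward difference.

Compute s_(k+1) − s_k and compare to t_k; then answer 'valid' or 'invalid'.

valid (s_(k+1) − s_k reduces to t_k)

s_(k+1) = 5/(k + 2)
s_(k+1) − s_k = -5/((k + 1)*(k + 2))
(s_(k+1) − s_k) − t_k = 0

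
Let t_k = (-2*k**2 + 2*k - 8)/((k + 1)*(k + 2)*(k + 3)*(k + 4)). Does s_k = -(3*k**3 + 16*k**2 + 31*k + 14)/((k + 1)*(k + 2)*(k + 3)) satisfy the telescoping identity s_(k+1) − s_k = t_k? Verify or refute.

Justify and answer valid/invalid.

Valid — Δs_k = t_k.

s_(k+1) = (-31*k - 3*(k + 1)**3 - 16*(k + 1)**2 - 45)/((k + 2)*(k + 3)*(k + 4))
s_(k+1) − s_k = 2*(-k**2 + k - 4)/(k**4 + 10*k**3 + 35*k**2 + 50*k + 24)
(s_(k+1) − s_k) − t_k = 0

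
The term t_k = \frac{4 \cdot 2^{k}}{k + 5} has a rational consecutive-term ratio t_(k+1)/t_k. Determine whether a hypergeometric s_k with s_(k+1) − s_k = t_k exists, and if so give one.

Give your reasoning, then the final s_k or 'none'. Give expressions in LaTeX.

Step 1: r(k) = 2*(k + 5)/(k + 6).
Gosper form: A/B · C(k+1)/C(k) with A=2*k + 10, B=k + 6, C=1.
Key eq: (2*k + 10)·f(k+1) = (k + 5)·f(k) + (1).
Degrees (1,1,0) ⇒ d ≤ -1.
deg f ≤ -1 is impossible — no certificate.

not Gosper-summable; s_k does not exist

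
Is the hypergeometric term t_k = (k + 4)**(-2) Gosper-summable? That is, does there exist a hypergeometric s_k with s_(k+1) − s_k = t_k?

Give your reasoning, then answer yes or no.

No. Not Gosper-summable.

r(k) = (k + 4)**2/(k + 5)**2 after simplifying.
Gosper form: A/B · C(k+1)/C(k) with A=k**2 + 8*k + 16, B=k**2 + 10*k + 25, C=1.
Key eq: (k**2 + 8*k + 16)·f(k+1) = (k**2 + 8*k + 16)·f(k) + (1).
d = 0 from the (2,2,0) case.
f = c0 ⇒ A·f(k+1) − B(k−1)·f(k) − C = -1. The system {-1 = 0} is inconsistent; no antidifference.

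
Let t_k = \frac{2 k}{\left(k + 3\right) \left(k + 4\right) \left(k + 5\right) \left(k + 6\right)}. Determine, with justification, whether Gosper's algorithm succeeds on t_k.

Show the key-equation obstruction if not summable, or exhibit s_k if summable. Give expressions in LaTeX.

t_(k+1)/t_k = (k + 1)*(k + 3)/(k*(k + 7)).
Normal form (A,B,C) = (k + 3, k + 7, k).
Need (k + 3)·f(k+1) − (k + 6)·f(k) = k.
deg f ≤ 3 (via 1,1,1).
Solving with deg f ≤ 3: f(k) = k*(k - 1)*(k + 13)/120.
Certificate R = B(k−1)f/C = (k - 1)*(k + 6)*(k + 13)/120 gives s_k = k*(k**2 + 12*k - 13)/(60*(k + 3)*(k + 4)*(k + 5)).
Check: Δs_k = 2*k/(k**4 + 18*k**3 + 119*k**2 + 342*k + 360). ✓

Yes. s_k = \frac{k \left(k^{2} + 12 k - 13\right)}{60 \left(k + 3\right) \left(k + 4\right) \left(k + 5\right)}.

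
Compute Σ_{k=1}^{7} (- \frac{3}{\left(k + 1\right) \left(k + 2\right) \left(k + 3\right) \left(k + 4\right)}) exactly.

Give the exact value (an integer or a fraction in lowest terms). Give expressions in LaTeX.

Ratio r(k) = (k + 1)/(k + 5).
A = k + 1, B = k + 5, C = 1.
Solve (k + 1)·f(k+1) − (k + 4)·f(k) = 1.
deg f ≤ 3 (via 1,1,0).
Solving with deg f ≤ 3: f(k) = k*(k**2 + 6*k + 11)/18.
Get s_k = R·t_k = k*(-k**2 - 6*k - 11)/(6*(k + 1)*(k + 2)*(k + 3)) with R(k) = B(k−1)f(k)/C(k) = k*(k + 4)*(k**2 + 6*k + 11)/18.
Δs = -3/(k**4 + 10*k**3 + 35*k**2 + 50*k + 24), as required.
Sum = s_(8) − s_(1); s_(8) = -82/495, s_(1) = -1/8 ⇒ -161/3960.

Σ = -161/3960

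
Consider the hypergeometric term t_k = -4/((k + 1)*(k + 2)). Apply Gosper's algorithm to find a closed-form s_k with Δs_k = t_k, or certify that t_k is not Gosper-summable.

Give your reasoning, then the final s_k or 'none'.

s_k = -4*k/(k + 1)

t_(k+1)/t_k = (k + 1)/(k + 3).
Take A(k)=k + 1, B(k)=k + 3, C(k)=1.
f must satisfy (k + 1)·f(k+1) − (k + 2)·f(k) = 1.
d = 1 from the (1,1,0) case.
Coefficient equations give f(k) = k.
So s_k = (B(k−1)f/C)·t_k = (k*(k + 2))·t_k = -4*k/(k + 1).
Δs = -4/(k**2 + 3*k + 2), as required.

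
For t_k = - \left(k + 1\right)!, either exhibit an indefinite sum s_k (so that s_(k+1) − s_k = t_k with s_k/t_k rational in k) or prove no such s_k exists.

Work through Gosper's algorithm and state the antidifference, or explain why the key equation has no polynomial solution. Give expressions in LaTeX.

r(k) = k + 2 after simplifying.
A = k + 2, B = 1, C = 1.
Set up (k + 2)·f(k+1) − (1)·f(k) − (1) = 0.
Bound: deg f ≤ -1.
d = -1 < 0 ⇒ no nonzero polynomial f; not summable.

none (Gosper's algorithm certifies no s_k)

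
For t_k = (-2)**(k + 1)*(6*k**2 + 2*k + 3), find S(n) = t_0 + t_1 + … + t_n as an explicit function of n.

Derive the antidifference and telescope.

t_(k+1)/t_k = 2*(-6*k**2 - 14*k - 11)/(6*k**2 + 2*k + 3).
A = -2, B = 1, C = k**2 + k/3 + 1/2.
Key eq: (-2)·f(k+1) = (1)·f(k) + (k**2 + k/3 + 1/2).
d = 2 from the (0,0,2) case.
Solving with deg f ≤ 2: f(k) = -(2*k**2 - 2*k + 1)/6.
So s_k = (B(k−1)f/C)·t_k = (-(2*k**2 - 2*k + 1)/(6*k**2 + 2*k + 3))·t_k = (-2)**(k + 1)*(-2*k**2 + 2*k - 1).
Check: Δs_k = (-2)**(k + 1)*(6*k**2 + 2*k + 3). ✓
Evaluate: s_(n+1) = (-2)**(n + 2)*(-2*n**2 - 2*n - 1); subtract s_(0) = 2 ⇒ S(n) = -8*(-2)**n*n**2 - 8*(-2)**n*n - 4*(-2)**n - 2.

S(n) = -8*(-2)**n*n**2 - 8*(-2)**n*n - 4*(-2)**n - 2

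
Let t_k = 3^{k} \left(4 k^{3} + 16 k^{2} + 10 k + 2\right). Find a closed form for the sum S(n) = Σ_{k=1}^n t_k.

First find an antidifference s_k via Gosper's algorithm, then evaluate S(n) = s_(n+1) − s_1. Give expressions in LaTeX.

The ratio is 3*(2*k**3 + 14*k**2 + 27*k + 16)/(2*k**3 + 8*k**2 + 5*k + 1).
Normal form (A,B,C) = (3, 1, k**3 + 4*k**2 + 5*k/2 + 1/2).
f must satisfy (3)·f(k+1) − (1)·f(k) = k**3 + 4*k**2 + 5*k/2 + 1/2.
deg f ≤ 3 (via 0,0,3).
Match coefficients ⇒ f(k) = (2*k**3 - k**2 - k + 1)/4.
Get s_k = R·t_k = 3**k*(2*k**3 - k**2 - k + 1) with R(k) = B(k−1)f(k)/C(k) = (2*k**3 - k**2 - k + 1)/(2*(2*k**3 + 8*k**2 + 5*k + 1)).
s_(k+1) − s_k = 3**k*(4*k**3 + 16*k**2 + 10*k + 2) = t_k.
s_(n+1) = 3**(n + 1)*(2*n**3 + 5*n**2 + 3*n + 1) and s_(1) = 3, so S(n) = 6*3**n*n**3 + 15*3**n*n**2 + 9*3**n*n + 3*3**n - 3.

S(n) = 6 \cdot 3^{n} n^{3} + 15 \cdot 3^{n} n^{2} + 9 \cdot 3^{n} n + 3 \cdot 3^{n} - 3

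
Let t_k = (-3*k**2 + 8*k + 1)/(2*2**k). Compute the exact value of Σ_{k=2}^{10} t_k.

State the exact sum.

Σ = -3755/2048

Ratio r(k) = (3*k**2 - 2*k - 6)/(2*(3*k**2 - 8*k - 1)).
Factor: A=1/2; B=1; C=k**2 - 8*k/3 - 1/3.
Key eq: (1/2)·f(k+1) = (1)·f(k) + (k**2 - 8*k/3 - 1/3).
From deg A=0, deg B=0, deg C=2: d=2.
Solve for f: f(k) = -2*k*(3*k - 2)/3 (degree 2 ≤ 2).
R(k) = B(k−1)·f(k)/C(k) = -2*k*(3*k - 2)/(3*k**2 - 8*k - 1); s_k = R·t_k = k*(3*k - 2)/2**k.
Check: Δs_k = (-3*k**2 + 8*k + 1)/(2*2**k). ✓
Evaluate s at k=11 and k=2: 341/2048 and 2; difference -3755/2048.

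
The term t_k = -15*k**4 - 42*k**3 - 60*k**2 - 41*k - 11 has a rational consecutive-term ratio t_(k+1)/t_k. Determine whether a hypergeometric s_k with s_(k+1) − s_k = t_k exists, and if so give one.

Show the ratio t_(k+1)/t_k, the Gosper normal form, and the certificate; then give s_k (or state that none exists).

s_k = k**2*(-3*k**3 - 3*k**2 - 4*k - 1)

The ratio is (15*k**4 + 102*k**3 + 276*k**2 + 347*k + 169)/(15*k**4 + 42*k**3 + 60*k**2 + 41*k + 11).
A = 1, B = 1, C = k**4 + 14*k**3/5 + 4*k**2 + 41*k/15 + 11/15.
Key eq: (1)·f(k+1) = (1)·f(k) + (k**4 + 14*k**3/5 + 4*k**2 + 41*k/15 + 11/15).
d = 5 from the (0,0,4) case.
Coefficient equations give f(k) = k**2*(3*k**3 + 3*k**2 + 4*k + 1)/15.
Get s_k = R·t_k = k**2*(-3*k**3 - 3*k**2 - 4*k - 1) with R(k) = B(k−1)f(k)/C(k) = k**2*(3*k**3 + 3*k**2 + 4*k + 1)/(15*k**4 + 42*k**3 + 60*k**2 + 41*k + 11).
s_(k+1) − s_k = -15*k**4 - 42*k**3 - 60*k**2 - 41*k - 11 = t_k.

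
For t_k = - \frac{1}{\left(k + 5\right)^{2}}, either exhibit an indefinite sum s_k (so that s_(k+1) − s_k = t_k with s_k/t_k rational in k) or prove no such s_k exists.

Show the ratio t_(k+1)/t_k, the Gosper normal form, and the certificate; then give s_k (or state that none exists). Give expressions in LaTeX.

none (Gosper's algorithm certifies no s_k)

The ratio is (k + 5)**2/(k + 6)**2.
Take A(k)=k**2 + 10*k + 25, B(k)=k**2 + 12*k + 36, C(k)=1.
Key eq: (k**2 + 10*k + 25)·f(k+1) = (k**2 + 10*k + 25)·f(k) + (1).
Bound: deg f ≤ 0.
Put f(k) = c0: A·f(k+1) − B(k−1)·f(k) − C = -1; need -1 = 0 — inconsistent ⇒ no f, not summable.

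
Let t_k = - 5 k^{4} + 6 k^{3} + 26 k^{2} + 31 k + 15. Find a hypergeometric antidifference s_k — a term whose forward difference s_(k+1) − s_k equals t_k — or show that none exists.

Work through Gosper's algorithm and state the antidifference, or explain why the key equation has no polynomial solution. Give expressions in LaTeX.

Step 1: r(k) = (5*k**4 + 14*k**3 - 14*k**2 - 81*k - 73)/(5*k**4 - 6*k**3 - 26*k**2 - 31*k - 15).
Take A(k)=1, B(k)=1, C(k)=k**4 - 6*k**3/5 - 26*k**2/5 - 31*k/5 - 3.
Solve (1)·f(k+1) − (1)·f(k) = k**4 - 6*k**3/5 - 26*k**2/5 - 31*k/5 - 3.
d = 5 from the (0,0,4) case.
Solve for f: f(k) = k*(k**4 - 4*k**3 - 4*k**2 - 4*k - 4)/5 (degree 5 ≤ 5).
Get s_k = R·t_k = k*(-k**4 + 4*k**3 + 4*k**2 + 4*k + 4) with R(k) = B(k−1)f(k)/C(k) = k*(k**4 - 4*k**3 - 4*k**2 - 4*k - 4)/(5*k**4 - 6*k**3 - 26*k**2 - 31*k - 15).
Check: Δs_k = -5*k**4 + 6*k**3 + 26*k**2 + 31*k + 15. ✓

s_k = k \left(- k^{4} + 4 k^{3} + 4 k^{2} + 4 k + 4\right)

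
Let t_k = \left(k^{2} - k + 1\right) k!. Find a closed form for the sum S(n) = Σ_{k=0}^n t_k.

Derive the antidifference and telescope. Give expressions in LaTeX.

S(n) = n^{2} n! - n! + 2

t_(k+1)/t_k = -(k + 1)*(k - (k + 1)**2)/(k**2 - k + 1).
So A=k + 1 and B=1, with C=k**2 - k + 1.
Solve (k + 1)·f(k+1) − (1)·f(k) = k**2 - k + 1.
Bound: deg f ≤ 1.
Match coefficients ⇒ f(k) = k - 2.
Certificate R = B(k−1)f/C = (k - 2)/(k**2 - k + 1) gives s_k = (k - 2)*factorial(k).
Check: Δs_k = (k**2 - k + 1)*factorial(k). ✓
Telescope: S(n) = s_(n+1) − s_(0) = (n - 1)*factorial(n + 1) − (-2) = n**2*factorial(n) - factorial(n) + 2.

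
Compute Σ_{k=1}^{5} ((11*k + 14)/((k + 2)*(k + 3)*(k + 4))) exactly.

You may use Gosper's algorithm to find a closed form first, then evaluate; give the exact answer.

Step 1: r(k) = (k + 2)*(11*k + 25)/((k + 5)*(11*k + 14)).
Factor: A=k + 2; B=k + 5; C=k + 14/11.
f must satisfy (k + 2)·f(k+1) − (k + 4)·f(k) = k + 14/11.
deg f ≤ 2 (via 1,1,1).
Solve for f: f(k) = k*(3*k + 4)/11 (degree 2 ≤ 2).
R(k) = B(k−1)·f(k)/C(k) = k*(k + 4)*(3*k + 4)/(11*k + 14); s_k = R·t_k = k*(3*k + 4)/((k + 2)*(k + 3)).
Verify: (11*k + 14)/(k**3 + 9*k**2 + 26*k + 24) matches t_k.
Sum = s_(6) − s_(1); s_(6) = 11/6, s_(1) = 7/12 ⇒ 5/4.

Σ = 5/4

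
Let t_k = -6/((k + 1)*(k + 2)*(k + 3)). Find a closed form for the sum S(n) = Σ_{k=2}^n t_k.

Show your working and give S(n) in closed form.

S(n) = (-n**2 - 5*n + 6)/(4*(n**2 + 5*n + 6))

Ratio r(k) = (k + 1)/(k + 4).
Normal form (A,B,C) = (k + 1, k + 4, 1).
Solve (k + 1)·f(k+1) − (k + 3)·f(k) = 1.
deg f ≤ 2 (via 1,1,0).
Match coefficients ⇒ f(k) = k*(k + 3)/4.
So s_k = (B(k−1)f/C)·t_k = (k*(k + 3)**2/4)·t_k = 3*k*(-k - 3)/(2*(k + 1)*(k + 2)).
Verify: -6/(k**3 + 6*k**2 + 11*k + 6) matches t_k.
Σ_(k=2)^n t_k = s_(n+1) − s_(2) = (3*(-n**2 - 5*n - 4)/(2*(n**2 + 5*n + 6))) − (-5/4), i.e. (-n**2 - 5*n + 6)/(4*(n**2 + 5*n + 6)).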